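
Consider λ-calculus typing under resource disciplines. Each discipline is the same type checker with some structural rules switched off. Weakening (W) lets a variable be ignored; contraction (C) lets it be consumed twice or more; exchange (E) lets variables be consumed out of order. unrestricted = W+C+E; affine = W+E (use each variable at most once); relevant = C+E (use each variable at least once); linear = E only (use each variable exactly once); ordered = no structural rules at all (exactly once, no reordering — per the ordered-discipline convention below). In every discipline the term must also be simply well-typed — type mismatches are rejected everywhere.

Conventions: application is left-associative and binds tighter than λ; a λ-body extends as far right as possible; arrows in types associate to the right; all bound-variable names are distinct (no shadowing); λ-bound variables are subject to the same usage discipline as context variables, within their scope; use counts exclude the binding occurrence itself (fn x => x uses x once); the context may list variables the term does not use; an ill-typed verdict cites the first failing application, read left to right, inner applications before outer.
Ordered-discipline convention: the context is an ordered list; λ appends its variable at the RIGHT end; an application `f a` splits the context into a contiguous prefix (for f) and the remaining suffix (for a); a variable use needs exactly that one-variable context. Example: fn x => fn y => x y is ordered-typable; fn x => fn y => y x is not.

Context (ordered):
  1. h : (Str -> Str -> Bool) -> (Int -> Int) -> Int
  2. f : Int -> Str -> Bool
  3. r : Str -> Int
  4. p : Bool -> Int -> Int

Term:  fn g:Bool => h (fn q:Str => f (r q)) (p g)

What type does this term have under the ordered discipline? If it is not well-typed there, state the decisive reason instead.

term : Bool -> Int
variable uses: h: 1; f: 1; r: 1; p: 1; g [bound]: 1; q [bound]: 1
order of uses: h, f, r, q, p, g
typing: well-typed — term : Bool -> Int
all disciplines: ordered ✓; linear ✓; affine ✓; relevant ✓; unrestricted ✓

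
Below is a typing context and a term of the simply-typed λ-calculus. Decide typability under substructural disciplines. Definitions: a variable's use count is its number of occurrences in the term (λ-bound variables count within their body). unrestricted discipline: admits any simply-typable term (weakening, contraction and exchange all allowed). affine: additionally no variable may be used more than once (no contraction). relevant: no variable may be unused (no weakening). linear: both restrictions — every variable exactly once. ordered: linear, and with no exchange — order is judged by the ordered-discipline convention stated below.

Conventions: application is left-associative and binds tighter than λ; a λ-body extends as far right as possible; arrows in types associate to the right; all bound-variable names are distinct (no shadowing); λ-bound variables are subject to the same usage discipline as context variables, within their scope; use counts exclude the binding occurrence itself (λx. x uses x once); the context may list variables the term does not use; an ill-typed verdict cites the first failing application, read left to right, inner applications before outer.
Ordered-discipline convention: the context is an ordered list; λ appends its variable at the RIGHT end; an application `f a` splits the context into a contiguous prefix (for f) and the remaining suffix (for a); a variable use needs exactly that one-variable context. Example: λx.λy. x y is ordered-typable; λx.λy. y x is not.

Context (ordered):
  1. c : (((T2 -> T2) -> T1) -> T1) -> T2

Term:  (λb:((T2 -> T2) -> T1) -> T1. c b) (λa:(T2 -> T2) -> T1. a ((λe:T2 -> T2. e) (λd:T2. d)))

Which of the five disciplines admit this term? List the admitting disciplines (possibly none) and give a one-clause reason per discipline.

admitted by: ordered, linear, affine, relevant, unrestricted
use counts: c ×1, b (bound) ×1, a (bound) ×1, e (bound) ×1, d (bound) ×1
order of uses: c, b, a, e, d
typing: well-typed at T2
ordered ✓ (one use each (c, b, a, e, d); ordered split holds)
linear ✓ (exactly-once usage across c, b, a, e, d)
affine ✓ (at most one use each (c, b, a, e, d))
relevant ✓ (every one of c, b, a, e, d appears)
unrestricted ✓ (simply typable at T2; W, C, E all held)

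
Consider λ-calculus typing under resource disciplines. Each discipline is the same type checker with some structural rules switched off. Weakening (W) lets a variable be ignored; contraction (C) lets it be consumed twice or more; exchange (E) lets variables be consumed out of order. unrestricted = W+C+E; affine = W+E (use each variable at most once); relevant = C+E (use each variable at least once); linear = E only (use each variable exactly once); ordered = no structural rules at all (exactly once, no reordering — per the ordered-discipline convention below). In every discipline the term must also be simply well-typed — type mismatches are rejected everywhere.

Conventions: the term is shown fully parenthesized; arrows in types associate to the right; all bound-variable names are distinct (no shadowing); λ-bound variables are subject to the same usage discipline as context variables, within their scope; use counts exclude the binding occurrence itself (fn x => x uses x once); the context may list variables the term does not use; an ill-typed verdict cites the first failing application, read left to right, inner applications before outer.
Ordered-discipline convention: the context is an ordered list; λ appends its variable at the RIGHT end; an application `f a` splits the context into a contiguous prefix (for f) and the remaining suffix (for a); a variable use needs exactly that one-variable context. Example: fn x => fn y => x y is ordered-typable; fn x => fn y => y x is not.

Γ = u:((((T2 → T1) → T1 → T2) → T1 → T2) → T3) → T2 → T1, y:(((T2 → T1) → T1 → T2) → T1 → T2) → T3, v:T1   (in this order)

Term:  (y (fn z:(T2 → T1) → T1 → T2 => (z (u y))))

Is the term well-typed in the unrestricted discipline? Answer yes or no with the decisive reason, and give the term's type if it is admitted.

yes — simply typable at T3; W, C, E all held; term : T3
variable uses: u: 1, y: 2, v: 0, z [bound]: 1
use order (left to right): y, z, u, y
typing: ✓ — T3
per-discipline verdicts: ordered ✗ | linear ✗ | affine ✗ | relevant ✗ | unrestricted ✓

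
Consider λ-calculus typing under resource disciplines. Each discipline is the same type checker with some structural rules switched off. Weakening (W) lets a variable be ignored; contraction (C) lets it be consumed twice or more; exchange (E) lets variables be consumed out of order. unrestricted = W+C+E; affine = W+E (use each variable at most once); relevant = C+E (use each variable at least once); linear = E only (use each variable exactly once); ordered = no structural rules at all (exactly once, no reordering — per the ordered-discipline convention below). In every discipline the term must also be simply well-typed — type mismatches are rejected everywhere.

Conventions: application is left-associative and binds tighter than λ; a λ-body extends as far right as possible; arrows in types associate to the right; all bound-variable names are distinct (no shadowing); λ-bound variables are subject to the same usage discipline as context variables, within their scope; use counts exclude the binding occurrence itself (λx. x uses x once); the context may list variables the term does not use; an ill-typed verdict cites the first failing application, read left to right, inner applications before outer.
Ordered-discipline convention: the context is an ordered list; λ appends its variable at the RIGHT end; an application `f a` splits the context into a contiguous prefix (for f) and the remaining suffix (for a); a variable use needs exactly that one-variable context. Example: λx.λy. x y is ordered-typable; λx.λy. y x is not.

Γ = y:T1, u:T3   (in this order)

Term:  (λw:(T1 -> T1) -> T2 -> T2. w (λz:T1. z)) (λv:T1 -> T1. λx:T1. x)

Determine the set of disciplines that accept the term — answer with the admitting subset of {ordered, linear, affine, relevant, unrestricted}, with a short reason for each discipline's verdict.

admitted in: none
usage: y: 0, u: 0, w [bound]: 1, z [bound]: 1, v [bound]: 0, x [bound]: 1
uses in reading order: w, z, x
typing: ill-typed: argument of type (T1 -> T1) -> T1 -> T1 where (T1 -> T1) -> T2 -> T2 is required
ordered: ✗ — fails simple typing
linear: ✗ — a type mismatch blocks all five
affine: ✗ — the type mismatch rejects it
relevant: ✗ — not simply typable
unrestricted: ✗ — fails simple typing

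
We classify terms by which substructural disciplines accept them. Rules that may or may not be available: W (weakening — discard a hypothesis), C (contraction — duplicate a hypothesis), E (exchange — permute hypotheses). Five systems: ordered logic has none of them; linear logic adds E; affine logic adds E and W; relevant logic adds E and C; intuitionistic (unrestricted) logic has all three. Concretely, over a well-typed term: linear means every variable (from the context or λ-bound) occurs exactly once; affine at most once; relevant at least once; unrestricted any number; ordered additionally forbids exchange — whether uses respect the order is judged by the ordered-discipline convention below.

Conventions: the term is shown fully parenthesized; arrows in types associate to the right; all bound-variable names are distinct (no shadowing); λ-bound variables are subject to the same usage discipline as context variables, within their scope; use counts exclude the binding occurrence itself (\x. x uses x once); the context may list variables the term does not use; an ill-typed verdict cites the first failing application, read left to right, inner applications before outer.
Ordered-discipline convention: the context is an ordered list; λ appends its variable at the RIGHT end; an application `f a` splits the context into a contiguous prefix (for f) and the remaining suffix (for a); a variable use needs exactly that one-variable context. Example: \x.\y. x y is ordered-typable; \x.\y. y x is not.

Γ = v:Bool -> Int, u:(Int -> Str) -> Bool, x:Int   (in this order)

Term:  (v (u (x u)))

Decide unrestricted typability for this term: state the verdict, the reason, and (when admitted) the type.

no — fails simple typing
counts: v ×1, u ×2, x ×1
left-to-right use order: v, u, x, u
typing: ill-typed: can't apply a value of type Int
summary: ordered ✗ | linear ✗ | affine ✗ | relevant ✗ | unrestricted ✗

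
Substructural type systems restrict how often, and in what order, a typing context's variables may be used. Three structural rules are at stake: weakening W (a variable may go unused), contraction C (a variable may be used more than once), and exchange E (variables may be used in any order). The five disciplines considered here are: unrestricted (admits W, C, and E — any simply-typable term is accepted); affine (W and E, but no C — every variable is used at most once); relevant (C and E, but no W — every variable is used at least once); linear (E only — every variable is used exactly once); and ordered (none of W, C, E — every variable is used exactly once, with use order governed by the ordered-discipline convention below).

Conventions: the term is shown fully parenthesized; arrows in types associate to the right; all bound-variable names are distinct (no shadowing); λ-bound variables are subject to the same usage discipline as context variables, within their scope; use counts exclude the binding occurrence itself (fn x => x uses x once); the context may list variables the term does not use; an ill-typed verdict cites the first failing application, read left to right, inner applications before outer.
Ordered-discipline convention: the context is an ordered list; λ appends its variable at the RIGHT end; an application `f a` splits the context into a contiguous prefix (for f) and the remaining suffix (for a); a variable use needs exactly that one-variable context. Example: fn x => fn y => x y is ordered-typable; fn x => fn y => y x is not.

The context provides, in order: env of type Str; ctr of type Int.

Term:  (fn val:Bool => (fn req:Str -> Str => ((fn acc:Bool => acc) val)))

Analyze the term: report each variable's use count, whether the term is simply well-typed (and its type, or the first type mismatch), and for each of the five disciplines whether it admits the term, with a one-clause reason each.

usage: env=0; ctr=0; val (λ-bound)=1; req (λ-bound)=0; acc (λ-bound)=1
uses in reading order: acc, val
typing: well-typed at Bool -> (Str -> Str) -> Bool
ordered ✗ (env, ctr, req left unused)
linear ✗ (env, ctr, req left unused)
affine ✓ (none of env, ctr, val, req, acc used more than once)
relevant ✗ (env, ctr, req left unused)
unrestricted ✓ (well-typed at Bool -> (Str -> Str) -> Bool; no restrictions here)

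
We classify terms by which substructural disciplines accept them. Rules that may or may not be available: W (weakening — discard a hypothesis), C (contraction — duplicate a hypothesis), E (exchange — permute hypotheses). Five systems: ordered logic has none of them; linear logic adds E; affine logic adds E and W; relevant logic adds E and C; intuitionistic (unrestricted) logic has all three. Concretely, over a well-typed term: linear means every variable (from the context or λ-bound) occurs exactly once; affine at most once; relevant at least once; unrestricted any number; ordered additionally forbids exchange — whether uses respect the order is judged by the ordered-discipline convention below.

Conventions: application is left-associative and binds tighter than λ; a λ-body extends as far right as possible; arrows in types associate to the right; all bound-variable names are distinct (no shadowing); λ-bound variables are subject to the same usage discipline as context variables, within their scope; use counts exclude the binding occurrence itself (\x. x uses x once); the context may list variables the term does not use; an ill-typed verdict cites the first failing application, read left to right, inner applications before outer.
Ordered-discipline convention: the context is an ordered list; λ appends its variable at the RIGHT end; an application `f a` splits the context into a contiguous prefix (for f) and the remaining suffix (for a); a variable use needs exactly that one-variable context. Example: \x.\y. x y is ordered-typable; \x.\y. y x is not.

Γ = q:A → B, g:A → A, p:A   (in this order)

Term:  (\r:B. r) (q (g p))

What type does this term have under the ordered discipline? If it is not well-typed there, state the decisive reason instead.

term : B
usage: q ×1; g ×1; p ×1; r [bound] ×1
uses in reading order: r, q, g, p
typing: well-typed — term : B
per-discipline verdicts: ordered ✓ · linear ✓ · affine ✓ · relevant ✓ · unrestricted ✓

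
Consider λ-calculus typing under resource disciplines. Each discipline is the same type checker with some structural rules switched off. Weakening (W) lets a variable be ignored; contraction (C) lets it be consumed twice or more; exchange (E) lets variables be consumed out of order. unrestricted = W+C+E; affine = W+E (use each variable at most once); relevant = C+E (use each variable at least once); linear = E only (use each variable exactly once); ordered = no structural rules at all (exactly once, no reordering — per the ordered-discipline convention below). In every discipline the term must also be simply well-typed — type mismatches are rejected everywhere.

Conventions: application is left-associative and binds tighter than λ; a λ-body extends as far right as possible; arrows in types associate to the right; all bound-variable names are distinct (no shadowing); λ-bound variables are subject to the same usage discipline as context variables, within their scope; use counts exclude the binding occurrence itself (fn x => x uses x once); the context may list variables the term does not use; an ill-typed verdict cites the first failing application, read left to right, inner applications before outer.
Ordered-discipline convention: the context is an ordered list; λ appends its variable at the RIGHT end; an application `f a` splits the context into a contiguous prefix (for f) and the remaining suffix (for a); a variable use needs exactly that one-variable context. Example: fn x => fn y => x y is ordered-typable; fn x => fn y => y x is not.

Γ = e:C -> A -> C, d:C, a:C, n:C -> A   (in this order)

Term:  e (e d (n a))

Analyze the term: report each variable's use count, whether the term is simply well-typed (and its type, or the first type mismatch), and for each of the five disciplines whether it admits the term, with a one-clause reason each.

counts: e=2, d=1, a=1, n=1
order of uses: e, e, d, n, a
typing: the term checks, with type A -> C
ordered ✗ (repeated use of e ×2)
linear ✗ (repeated use of e ×2)
affine ✗ (repeated use of e ×2)
relevant ✓ (none of e, d, a, n goes unused)
unrestricted ✓ (simply typable at A -> C; W, C, E all held)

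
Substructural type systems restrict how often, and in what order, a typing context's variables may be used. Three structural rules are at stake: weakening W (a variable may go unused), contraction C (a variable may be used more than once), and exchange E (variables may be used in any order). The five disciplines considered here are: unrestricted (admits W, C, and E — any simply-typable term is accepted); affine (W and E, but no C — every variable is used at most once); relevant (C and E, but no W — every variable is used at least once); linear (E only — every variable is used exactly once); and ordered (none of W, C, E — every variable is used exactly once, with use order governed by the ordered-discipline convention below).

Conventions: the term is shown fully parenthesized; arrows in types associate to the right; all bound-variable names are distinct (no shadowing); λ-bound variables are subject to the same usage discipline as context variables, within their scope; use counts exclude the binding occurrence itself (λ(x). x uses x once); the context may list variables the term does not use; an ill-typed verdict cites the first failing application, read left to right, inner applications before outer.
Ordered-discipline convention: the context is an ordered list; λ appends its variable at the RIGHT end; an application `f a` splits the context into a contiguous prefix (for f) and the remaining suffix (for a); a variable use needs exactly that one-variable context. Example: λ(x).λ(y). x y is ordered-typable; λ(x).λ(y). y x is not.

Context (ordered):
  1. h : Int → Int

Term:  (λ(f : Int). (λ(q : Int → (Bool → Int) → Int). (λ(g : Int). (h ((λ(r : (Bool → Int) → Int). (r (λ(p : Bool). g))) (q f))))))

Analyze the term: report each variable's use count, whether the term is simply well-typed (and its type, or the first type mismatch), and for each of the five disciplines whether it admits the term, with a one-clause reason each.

usage: h ×1; f (bound) ×1; q (bound) ×1; g (bound) ×1; r (bound) ×1; p (bound) ×0
order of uses: h, r, g, q, f
typing: well-typed — term : Int → (Int → (Bool → Int) → Int) → Int → Int
ordered: ✗, unused: p — weakening required
linear: ✗, unused: p — weakening required
affine: ✓, at most one use each (h, f, q, g, r, p)
relevant: ✗, unused: p — weakening required
unrestricted: ✓, simply typable at Int → (Int → (Bool → Int) → Int) → Int → Int; W, C, E all held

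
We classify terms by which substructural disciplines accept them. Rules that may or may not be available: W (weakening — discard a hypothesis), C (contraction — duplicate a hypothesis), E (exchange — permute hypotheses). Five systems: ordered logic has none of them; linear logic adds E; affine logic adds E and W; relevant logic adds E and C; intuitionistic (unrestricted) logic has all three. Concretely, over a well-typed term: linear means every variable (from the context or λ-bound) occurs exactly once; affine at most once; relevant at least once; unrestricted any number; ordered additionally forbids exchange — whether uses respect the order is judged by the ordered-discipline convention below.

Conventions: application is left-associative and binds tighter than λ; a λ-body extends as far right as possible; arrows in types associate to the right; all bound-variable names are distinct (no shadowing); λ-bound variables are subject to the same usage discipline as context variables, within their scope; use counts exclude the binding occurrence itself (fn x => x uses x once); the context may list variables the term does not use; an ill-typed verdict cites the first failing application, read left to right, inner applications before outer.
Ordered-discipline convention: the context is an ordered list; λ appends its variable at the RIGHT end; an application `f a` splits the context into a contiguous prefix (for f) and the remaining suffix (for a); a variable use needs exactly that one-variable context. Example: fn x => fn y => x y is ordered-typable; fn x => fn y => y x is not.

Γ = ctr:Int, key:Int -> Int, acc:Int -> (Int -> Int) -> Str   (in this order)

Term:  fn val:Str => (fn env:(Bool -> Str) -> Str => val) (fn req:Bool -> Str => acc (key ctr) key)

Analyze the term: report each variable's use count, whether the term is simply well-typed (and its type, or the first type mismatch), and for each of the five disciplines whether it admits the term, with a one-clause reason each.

variable uses: ctr=1, key=2, acc=1, val (λ-bound)=1, env (λ-bound)=0, req (λ-bound)=0
use order (left to right): val, acc, key, ctr, key
typing: well-typed — term : Str -> Str
ordered ✗ (uses contraction: key ×2; unused: env, req — weakening required)
linear ✗ (uses contraction: key ×2; unused: env, req — weakening required)
affine ✗ (uses contraction: key ×2)
relevant ✗ (unused: env, req — weakening required)
unrestricted ✓ (simply typable at Str -> Str; W, C, E all held)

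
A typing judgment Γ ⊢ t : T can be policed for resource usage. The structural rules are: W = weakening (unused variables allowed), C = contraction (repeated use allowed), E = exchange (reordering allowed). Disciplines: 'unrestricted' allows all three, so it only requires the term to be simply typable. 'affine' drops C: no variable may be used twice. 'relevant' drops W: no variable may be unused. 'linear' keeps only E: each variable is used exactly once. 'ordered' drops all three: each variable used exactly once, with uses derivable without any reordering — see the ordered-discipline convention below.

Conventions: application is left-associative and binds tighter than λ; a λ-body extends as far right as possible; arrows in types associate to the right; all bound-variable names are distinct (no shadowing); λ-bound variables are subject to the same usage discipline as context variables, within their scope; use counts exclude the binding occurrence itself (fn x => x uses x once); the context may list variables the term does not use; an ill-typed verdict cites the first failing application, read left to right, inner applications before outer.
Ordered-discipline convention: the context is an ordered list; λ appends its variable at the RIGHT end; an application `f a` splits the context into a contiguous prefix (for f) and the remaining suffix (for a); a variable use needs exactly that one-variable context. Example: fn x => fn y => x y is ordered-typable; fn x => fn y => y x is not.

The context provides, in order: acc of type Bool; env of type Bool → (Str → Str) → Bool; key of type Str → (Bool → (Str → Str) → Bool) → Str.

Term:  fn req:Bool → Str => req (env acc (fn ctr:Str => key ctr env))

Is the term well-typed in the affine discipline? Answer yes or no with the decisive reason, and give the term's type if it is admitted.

no — uses contraction: env ×2
counts: acc: 1×, env: 2×, key: 1×, req (bound): 1×, ctr (bound): 1×
use order (left to right): req, env, acc, key, ctr, env
typing: ✓ — (Bool → Str) → Str
per-discipline verdicts: ordered ✗, linear ✗, affine ✗, relevant ✓, unrestricted ✓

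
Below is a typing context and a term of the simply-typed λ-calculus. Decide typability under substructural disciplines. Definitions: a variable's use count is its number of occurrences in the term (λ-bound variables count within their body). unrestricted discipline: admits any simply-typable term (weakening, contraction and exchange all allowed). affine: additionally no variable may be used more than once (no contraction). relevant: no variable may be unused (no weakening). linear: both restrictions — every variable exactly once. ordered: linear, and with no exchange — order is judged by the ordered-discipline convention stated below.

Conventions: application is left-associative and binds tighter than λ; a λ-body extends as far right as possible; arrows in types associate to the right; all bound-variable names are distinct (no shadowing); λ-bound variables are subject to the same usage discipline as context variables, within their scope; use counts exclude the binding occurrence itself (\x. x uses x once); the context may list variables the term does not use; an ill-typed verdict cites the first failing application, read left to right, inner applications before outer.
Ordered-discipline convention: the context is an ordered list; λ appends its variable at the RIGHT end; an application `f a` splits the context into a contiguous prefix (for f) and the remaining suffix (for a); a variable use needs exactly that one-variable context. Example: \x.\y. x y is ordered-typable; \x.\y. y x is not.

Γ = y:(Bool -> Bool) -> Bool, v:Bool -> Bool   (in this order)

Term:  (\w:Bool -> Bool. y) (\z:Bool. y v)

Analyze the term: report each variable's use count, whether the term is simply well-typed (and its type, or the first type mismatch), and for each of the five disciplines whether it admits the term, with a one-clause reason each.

usage: y ×2; v ×1; w (bound) ×0; z (bound) ×0
uses in reading order: y, y, v
typing: well-typed at (Bool -> Bool) -> Bool
ordered: ✗, y ×2 used more than once (contraction); w, z left unused
linear: ✗, y ×2 used more than once (contraction); w, z left unused
affine: ✗, y ×2 used more than once (contraction)
relevant: ✗, w, z left unused
unrestricted: ✓, typability at (Bool -> Bool) -> Bool is all that's needed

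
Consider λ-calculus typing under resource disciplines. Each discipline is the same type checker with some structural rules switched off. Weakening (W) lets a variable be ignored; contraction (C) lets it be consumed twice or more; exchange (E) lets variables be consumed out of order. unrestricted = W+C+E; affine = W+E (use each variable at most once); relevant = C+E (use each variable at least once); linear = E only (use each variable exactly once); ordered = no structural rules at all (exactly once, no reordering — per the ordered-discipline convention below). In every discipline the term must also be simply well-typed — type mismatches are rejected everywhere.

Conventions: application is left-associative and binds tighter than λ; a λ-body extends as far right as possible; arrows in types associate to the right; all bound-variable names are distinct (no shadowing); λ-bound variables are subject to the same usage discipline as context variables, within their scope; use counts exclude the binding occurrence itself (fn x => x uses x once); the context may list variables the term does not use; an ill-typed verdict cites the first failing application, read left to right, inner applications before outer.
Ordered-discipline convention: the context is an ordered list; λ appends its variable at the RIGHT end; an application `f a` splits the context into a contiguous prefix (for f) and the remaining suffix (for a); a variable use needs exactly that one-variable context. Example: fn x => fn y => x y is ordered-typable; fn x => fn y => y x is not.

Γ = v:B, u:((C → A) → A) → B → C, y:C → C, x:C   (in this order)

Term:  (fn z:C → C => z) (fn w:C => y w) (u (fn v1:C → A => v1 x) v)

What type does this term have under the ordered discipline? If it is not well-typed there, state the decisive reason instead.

not well-typed under ordered — no contiguous prefix/suffix split fits z, y, w, u, v1, x, v
counts: v: 1, u: 1, y: 1, x: 1, z (bound): 1, w (bound): 1, v1 (bound): 1
order of uses: z, y, w, u, v1, x, v
typing: the term checks, with type C
across the five disciplines: ordered ✗, linear ✓, affine ✓, relevant ✓, unrestricted ✓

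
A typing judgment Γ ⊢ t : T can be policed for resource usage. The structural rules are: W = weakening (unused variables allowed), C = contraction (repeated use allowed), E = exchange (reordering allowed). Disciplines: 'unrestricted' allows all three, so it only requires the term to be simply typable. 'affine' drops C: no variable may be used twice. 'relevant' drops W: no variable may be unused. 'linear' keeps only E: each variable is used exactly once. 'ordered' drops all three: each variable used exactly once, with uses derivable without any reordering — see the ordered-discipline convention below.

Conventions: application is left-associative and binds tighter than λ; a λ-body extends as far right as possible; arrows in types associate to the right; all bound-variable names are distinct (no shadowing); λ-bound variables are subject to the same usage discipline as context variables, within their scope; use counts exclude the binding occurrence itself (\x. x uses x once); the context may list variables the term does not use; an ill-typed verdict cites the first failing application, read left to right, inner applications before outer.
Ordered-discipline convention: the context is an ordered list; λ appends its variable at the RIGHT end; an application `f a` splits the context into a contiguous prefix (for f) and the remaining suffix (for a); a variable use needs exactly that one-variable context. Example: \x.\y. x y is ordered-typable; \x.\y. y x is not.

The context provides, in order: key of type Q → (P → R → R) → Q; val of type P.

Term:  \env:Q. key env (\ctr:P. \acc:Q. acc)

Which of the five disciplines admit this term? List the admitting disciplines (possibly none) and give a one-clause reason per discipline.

admitted in: none
use counts: key=1; val=0; env (bound)=1; ctr (bound)=0; acc (bound)=1
left-to-right use order: key, env, acc
typing: ill-typed: an argument P → Q → Q mismatches the expected P → R → R
ordered ✗ (a type mismatch blocks all five)
linear ✗ (the type mismatch rejects it)
affine ✗ (not simply typable)
relevant ✗ (fails simple typing)
unrestricted ✗ (a type mismatch blocks all five)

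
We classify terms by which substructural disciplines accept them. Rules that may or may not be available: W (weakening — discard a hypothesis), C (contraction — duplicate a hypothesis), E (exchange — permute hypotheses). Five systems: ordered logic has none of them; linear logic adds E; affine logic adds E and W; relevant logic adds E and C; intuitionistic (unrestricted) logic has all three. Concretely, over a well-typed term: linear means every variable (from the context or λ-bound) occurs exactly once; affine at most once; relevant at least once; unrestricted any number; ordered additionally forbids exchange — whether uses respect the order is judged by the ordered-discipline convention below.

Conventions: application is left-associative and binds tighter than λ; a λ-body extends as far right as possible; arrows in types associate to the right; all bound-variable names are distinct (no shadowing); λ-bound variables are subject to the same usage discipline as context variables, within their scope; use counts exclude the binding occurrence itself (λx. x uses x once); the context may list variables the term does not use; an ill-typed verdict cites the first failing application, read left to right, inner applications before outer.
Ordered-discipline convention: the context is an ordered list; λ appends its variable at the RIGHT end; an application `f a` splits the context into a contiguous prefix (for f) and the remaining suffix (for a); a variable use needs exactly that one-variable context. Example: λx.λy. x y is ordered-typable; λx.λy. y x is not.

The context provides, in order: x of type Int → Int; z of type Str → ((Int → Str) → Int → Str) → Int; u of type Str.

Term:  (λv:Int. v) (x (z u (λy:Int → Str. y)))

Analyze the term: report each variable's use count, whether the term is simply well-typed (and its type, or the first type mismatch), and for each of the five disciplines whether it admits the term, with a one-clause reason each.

counts: x ×1, z ×1, u ×1, v (bound) ×1, y (bound) ×1
left-to-right use order: v, x, z, u, y
typing: well-typed at Int
ordered: ✓ — x, z, u, v, y: once each, no exchange needed
linear: ✓ — exactly-once usage across x, z, u, v, y
affine: ✓ — x, z, u, v, y: no repeats, contraction unneeded
relevant: ✓ — every one of x, z, u, v, y appears
unrestricted: ✓ — well-typed at Int; no restrictions here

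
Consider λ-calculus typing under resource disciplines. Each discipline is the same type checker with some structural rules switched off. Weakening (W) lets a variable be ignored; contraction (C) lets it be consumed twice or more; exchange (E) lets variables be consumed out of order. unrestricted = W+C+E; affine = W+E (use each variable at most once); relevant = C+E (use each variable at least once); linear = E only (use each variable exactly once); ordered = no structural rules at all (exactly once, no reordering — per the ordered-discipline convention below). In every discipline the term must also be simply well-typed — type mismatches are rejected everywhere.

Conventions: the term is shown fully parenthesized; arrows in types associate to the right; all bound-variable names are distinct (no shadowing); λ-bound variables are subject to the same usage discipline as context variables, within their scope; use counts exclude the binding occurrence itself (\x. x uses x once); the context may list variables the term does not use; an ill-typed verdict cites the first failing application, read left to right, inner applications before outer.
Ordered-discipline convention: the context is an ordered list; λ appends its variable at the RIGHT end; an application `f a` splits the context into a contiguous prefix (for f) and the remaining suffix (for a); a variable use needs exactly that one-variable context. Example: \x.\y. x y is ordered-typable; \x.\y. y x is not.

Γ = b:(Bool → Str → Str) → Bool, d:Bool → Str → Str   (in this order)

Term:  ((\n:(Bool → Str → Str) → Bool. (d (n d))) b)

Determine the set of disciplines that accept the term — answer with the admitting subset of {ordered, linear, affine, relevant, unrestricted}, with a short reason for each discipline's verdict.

admitted by: relevant, unrestricted
use counts: b ×1, d ×2, n [bound] ×1
left-to-right use order: d, n, d, b
typing: well-typed — term : Str → Str
ordered: ✗, uses contraction: d ×2
linear: ✗, uses contraction: d ×2
affine: ✗, uses contraction: d ×2
relevant: ✓, at least one use each (b, d, n)
unrestricted: ✓, well-typed at Str → Str; no restrictions here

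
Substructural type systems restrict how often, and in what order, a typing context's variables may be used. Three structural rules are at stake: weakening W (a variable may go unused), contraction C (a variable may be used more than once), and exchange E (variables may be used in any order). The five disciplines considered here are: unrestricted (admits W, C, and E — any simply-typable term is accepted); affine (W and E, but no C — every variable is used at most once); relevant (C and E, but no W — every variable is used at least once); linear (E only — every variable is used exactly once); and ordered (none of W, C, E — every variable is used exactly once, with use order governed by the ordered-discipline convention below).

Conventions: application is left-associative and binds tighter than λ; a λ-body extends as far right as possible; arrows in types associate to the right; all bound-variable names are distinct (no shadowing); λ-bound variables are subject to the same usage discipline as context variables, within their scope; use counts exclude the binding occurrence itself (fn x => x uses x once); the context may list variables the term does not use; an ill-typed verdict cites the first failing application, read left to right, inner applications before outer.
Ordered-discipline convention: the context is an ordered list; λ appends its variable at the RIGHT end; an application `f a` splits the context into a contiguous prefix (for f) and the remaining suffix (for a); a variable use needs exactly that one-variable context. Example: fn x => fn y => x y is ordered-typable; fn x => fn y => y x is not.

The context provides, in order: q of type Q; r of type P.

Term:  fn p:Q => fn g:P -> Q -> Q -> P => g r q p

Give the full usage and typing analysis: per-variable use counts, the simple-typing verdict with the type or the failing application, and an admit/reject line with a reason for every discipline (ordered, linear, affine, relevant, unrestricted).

counts: q ×1, r ×1, p (bound) ×1, g (bound) ×1
order of uses: g, r, q, p
typing: well-typed at Q -> (P -> Q -> Q -> P) -> P
ordered: ✗ — use order g, r, q, p needs exchange
linear: ✓ — q, r, p, g: one use apiece
affine: ✓ — none of q, r, p, g used more than once
relevant: ✓ — q, r, p, g: all used, weakening unneeded
unrestricted: ✓ — typability at Q -> (P -> Q -> Q -> P) -> P is all that's needed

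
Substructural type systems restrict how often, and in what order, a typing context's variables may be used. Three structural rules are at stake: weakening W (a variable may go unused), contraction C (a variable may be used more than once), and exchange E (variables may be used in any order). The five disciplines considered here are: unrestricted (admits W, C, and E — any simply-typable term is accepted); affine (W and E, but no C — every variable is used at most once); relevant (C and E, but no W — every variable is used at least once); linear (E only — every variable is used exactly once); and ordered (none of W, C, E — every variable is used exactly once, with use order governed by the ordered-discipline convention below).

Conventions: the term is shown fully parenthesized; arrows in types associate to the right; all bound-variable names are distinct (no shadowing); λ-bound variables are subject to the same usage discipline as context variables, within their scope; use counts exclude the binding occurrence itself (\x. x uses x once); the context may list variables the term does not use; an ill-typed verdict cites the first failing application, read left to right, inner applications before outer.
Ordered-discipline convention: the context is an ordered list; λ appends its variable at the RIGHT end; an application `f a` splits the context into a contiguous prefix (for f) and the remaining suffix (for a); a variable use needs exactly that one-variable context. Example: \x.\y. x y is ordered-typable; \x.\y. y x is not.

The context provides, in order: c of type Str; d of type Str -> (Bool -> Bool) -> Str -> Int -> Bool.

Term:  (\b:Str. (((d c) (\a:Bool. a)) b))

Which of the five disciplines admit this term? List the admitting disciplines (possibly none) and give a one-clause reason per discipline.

accepted by: linear, affine, relevant, unrestricted
counts: c: 1×, d: 1×, b (bound): 1×, a (bound): 1×
use order (left to right): d, c, a, b
typing: well-typed — term : Str -> Int -> Bool
ordered: ✗ — no ordered split (uses run d, c, a, b)
linear: ✓ — each of c, d, b, a used exactly once
affine: ✓ — none of c, d, b, a used more than once
relevant: ✓ — every one of c, d, b, a appears
unrestricted: ✓ — typability at Str -> Int -> Bool is all that's needed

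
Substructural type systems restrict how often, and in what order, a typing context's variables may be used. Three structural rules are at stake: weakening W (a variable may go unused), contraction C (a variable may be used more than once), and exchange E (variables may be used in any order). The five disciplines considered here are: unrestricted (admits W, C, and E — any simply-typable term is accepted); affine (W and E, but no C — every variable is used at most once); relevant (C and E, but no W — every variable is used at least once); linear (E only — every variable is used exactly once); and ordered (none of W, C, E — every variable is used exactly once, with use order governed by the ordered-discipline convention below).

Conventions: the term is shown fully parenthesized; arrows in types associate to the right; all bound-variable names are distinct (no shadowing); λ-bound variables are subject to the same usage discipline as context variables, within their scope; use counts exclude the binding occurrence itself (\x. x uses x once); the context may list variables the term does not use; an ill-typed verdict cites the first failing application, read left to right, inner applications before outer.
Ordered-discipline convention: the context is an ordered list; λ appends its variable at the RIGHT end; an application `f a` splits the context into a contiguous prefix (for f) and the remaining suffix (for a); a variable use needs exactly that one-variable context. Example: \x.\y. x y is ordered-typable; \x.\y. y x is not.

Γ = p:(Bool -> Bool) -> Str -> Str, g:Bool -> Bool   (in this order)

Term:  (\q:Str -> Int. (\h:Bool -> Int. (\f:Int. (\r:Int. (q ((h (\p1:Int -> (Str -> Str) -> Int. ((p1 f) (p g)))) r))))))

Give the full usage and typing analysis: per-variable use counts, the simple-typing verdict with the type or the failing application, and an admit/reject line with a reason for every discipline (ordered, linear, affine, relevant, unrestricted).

counts: p=1, g=1, q (bound)=1, h (bound)=1, f (bound)=1, r (bound)=1, p1 (bound)=1
order of uses: q, h, p1, f, p, g, r
typing: ill-typed: argument of type (Int -> (Str -> Str) -> Int) -> Int where Bool is required
ordered: ✗ — not simply typable
linear: ✗ — fails simple typing
affine: ✗ — a type mismatch blocks all five
relevant: ✗ — the type mismatch rejects it
unrestricted: ✗ — not simply typable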